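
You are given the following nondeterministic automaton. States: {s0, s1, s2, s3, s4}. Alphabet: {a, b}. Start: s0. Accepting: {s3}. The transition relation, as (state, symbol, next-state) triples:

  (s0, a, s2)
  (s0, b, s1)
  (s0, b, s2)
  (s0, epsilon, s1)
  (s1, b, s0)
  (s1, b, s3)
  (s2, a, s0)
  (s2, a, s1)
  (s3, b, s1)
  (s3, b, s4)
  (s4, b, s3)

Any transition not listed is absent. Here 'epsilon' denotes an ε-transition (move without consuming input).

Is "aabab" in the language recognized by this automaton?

Yes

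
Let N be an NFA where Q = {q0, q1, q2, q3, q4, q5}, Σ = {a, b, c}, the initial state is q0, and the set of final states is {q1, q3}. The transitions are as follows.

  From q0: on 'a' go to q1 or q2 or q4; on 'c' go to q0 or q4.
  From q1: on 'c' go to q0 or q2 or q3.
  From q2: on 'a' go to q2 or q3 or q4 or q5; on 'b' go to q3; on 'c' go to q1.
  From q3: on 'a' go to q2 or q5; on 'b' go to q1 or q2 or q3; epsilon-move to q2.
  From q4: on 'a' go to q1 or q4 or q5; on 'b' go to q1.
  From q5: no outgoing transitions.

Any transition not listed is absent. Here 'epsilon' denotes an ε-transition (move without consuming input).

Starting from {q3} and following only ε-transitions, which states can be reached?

{q2, q3}

Begin with {q3}.
ε-move q3 → q2; add q2.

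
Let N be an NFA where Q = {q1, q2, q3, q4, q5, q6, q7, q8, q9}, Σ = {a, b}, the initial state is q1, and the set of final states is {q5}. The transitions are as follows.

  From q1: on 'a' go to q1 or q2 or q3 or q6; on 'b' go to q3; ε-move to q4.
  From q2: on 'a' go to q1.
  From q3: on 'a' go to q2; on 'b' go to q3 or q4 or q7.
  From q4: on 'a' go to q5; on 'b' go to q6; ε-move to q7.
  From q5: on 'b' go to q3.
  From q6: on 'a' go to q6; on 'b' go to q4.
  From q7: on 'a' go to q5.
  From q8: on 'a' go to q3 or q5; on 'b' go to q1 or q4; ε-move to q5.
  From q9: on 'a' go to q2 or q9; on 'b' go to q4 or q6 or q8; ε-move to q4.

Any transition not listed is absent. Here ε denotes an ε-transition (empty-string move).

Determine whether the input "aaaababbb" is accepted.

No

Start: ε-closure({q1}) = {q1, q4, q7}.
Read 'a': q1→{q1, q2, q3, q6}, q4→{q5}, q7→{q5}; union {q1, q2, q3, q5, q6}; ε-closure = {q1, q2, q3, q4, q5, q6, q7}.
Read 'a': q1→{q1, q2, q3, q6}, q2→{q1}, q3→{q2}, q4→{q5}, q5→∅, q6→{q6}, q7→{q5}; union {q1, q2, q3, q5, q6}; ε-closure = {q1, q2, q3, q4, q5, q6, q7}.
Read 'a': q1→{q1, q2, q3, q6}, q2→{q1}, q3→{q2}, q4→{q5}, q5→∅, q6→{q6}, q7→{q5}; union {q1, q2, q3, q5, q6}; ε-closure = {q1, q2, q3, q4, q5, q6, q7}.
Read 'a': q1→{q1, q2, q3, q6}, q2→{q1}, q3→{q2}, q4→{q5}, q5→∅, q6→{q6}, q7→{q5}; union {q1, q2, q3, q5, q6}; ε-closure = {q1, q2, q3, q4, q5, q6, q7}.
Read 'b': q1→{q3}, q2→∅, q3→{q3, q4, q7}, q4→{q6}, q5→{q3}, q6→{q4}, q7→∅; now {q3, q4, q6, q7}.
Read 'a': q3→{q2}, q4→{q5}, q6→{q6}, q7→{q5}; now {q2, q5, q6}.
Read 'b': q2→∅, q5→{q3}, q6→{q4}; union {q3, q4}; ε-closure = {q3, q4, q7}.
Read 'b': q3→{q3, q4, q7}, q4→{q6}, q7→∅; now {q3, q4, q6, q7}.
Read 'b': q3→{q3, q4, q7}, q4→{q6}, q6→{q4}, q7→∅; now {q3, q4, q6, q7}.
The final set {q3, q4, q6, q7} contains no accepting state.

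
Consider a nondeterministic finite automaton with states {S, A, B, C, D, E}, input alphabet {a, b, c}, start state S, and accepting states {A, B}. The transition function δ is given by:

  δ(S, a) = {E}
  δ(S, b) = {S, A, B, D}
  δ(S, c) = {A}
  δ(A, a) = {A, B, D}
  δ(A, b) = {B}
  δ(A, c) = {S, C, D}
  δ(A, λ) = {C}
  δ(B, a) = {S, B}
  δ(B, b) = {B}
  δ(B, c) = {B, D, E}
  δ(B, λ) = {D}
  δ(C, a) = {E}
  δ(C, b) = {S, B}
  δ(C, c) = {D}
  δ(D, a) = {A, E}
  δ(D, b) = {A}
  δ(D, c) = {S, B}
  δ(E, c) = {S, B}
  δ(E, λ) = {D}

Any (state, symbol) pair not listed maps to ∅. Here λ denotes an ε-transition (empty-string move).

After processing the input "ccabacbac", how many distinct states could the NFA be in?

6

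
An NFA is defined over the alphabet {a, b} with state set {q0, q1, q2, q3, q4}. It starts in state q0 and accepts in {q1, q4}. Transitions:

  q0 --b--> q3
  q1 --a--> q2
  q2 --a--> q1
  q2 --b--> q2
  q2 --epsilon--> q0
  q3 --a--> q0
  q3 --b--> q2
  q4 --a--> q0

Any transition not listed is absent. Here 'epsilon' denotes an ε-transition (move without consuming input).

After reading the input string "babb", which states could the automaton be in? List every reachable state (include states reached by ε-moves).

{q0, q2}

Start in {q0}.
Read 'b': q0→{q3}; now {q3}.
Read 'a': q3→{q0}; now {q0}.
Read 'b': q0→{q3}; now {q3}.
Read 'b': q3→{q2}; union {q2}; ε-closure = {q0, q2}.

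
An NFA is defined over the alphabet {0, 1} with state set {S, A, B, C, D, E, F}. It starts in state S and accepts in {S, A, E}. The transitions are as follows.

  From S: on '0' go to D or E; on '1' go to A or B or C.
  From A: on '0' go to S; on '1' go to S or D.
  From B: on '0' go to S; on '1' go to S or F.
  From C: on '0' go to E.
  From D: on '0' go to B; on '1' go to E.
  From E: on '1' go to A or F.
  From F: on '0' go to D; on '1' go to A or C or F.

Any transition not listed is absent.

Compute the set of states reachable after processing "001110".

{S, B, D, E}

Start in {S}.
Read '0': {S} → {D, E}.
Read '0': {D, E} → {B}.
Read '1': {B} → {S, F}.
Read '1': {S, F} → {A, B, C, F}.
Read '1': {A, B, C, F} → {S, A, C, D, F}.
Read '0': {S, A, C, D, F} → {S, B, D, E}.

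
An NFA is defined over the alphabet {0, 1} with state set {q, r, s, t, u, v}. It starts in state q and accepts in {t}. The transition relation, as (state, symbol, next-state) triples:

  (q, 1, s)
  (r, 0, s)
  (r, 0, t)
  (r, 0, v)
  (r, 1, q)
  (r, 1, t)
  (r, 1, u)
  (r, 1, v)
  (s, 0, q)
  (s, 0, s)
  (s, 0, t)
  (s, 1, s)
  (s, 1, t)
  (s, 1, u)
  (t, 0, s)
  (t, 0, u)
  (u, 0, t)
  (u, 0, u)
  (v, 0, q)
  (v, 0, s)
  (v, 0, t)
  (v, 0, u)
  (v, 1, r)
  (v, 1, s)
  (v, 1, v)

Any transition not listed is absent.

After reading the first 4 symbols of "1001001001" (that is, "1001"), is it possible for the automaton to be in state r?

No

Start in {q}.
Read '1': q→{s}; now {s}.
Read '0': s→{q, s, t}; now {q, s, t}.
Read '0': q→∅, s→{q, s, t}, t→{s, u}; now {q, s, t, u}.
Read '1': q→{s}, s→{s, t, u}, t→∅, u→∅; now {s, t, u}.
State r is not in {s, t, u}.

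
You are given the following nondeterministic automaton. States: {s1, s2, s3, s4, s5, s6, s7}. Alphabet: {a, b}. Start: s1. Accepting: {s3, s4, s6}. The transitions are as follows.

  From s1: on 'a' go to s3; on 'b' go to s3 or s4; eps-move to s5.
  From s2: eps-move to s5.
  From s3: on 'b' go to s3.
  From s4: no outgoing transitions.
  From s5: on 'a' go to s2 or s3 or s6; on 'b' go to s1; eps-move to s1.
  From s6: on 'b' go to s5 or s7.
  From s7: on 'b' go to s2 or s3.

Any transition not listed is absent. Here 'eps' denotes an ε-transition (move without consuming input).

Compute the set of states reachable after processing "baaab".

Start: ε-closure({s1}) = {s1, s5}.
Read 'b': {s1, s5} → {s1, s3, s4, s5}.
Read 'a': {s1, s3, s4, s5} → {s1, s2, s3, s5, s6}.
Read 'a': {s1, s2, s3, s5, s6} → {s1, s2, s3, s5, s6}.
Read 'a': {s1, s2, s3, s5, s6} → {s1, s2, s3, s5, s6}.
Read 'b': {s1, s2, s3, s5, s6} → {s1, s3, s4, s5, s7}.

{s1, s3, s4, s5, s7}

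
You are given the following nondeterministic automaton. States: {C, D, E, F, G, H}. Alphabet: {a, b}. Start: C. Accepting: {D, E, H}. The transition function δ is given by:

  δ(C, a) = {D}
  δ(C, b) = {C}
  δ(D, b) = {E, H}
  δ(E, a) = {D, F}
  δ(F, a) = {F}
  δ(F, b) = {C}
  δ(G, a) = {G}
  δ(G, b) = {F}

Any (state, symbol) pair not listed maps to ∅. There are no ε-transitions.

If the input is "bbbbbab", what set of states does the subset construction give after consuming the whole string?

{E, H}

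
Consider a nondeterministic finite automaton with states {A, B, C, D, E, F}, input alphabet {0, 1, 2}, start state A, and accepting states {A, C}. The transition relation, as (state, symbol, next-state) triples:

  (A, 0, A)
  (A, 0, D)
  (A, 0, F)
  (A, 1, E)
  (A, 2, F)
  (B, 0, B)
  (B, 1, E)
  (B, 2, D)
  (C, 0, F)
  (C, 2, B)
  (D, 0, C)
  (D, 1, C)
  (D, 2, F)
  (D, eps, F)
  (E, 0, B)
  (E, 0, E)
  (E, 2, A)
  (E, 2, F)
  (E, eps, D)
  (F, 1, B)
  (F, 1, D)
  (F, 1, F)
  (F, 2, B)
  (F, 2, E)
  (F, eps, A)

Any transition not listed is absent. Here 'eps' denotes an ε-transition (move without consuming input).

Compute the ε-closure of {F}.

Begin with {F}.
ε-move F → A; add A.

{A, F}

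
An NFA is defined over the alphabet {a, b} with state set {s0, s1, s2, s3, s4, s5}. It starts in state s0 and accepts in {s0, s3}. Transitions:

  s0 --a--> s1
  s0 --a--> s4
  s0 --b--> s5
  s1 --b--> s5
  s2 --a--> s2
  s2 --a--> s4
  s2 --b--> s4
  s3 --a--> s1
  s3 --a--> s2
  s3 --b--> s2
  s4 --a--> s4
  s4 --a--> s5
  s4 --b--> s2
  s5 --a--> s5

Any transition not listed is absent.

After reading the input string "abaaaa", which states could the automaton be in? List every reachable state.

{s2, s4, s5}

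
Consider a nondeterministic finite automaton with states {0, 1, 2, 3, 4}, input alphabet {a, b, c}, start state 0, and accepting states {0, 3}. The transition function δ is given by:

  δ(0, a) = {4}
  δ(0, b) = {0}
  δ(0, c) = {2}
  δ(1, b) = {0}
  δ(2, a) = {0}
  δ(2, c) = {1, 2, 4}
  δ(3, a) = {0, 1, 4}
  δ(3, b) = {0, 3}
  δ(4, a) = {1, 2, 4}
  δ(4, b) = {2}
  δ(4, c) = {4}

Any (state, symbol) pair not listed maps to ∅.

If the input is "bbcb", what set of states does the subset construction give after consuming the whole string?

Start in {0}.
Read 'b': {0} → {0}.
Read 'b': {0} → {0}.
Read 'c': {0} → {2}.
Read 'b': {2} → ∅.

∅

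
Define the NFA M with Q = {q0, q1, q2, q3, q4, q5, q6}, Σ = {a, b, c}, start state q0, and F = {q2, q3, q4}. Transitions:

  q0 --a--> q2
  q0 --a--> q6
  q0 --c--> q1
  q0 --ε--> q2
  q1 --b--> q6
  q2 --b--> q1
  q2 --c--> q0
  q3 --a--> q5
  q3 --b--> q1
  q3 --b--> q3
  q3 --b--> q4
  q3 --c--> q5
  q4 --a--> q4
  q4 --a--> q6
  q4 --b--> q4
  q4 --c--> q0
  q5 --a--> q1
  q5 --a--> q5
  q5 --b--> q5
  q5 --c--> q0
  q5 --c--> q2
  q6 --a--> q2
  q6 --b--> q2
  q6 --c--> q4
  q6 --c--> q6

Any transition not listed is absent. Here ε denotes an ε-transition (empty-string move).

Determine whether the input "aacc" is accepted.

Start: ε-closure({q0}) = {q0, q2}.
Read 'a': q0→{q2, q6}, q2→∅; now {q2, q6}.
Read 'a': q2→∅, q6→{q2}; now {q2}.
Read 'c': q2→{q0}; union {q0}; ε-closure = {q0, q2}.
Read 'c': q0→{q1}, q2→{q0}; union {q0, q1}; ε-closure = {q0, q1, q2}.
The final set {q0, q1, q2} contains the accepting state q2.

Yes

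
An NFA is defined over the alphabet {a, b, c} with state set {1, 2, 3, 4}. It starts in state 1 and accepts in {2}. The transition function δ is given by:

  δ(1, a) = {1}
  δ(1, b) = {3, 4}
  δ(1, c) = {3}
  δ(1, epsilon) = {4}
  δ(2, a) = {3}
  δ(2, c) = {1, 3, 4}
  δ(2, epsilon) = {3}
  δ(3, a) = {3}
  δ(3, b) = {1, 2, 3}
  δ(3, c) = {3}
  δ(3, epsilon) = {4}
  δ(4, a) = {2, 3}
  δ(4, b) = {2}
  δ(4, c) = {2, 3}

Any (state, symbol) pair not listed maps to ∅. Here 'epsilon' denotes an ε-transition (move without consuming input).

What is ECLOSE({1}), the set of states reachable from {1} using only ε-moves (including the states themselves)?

Begin with {1}.
ε-move 1 → 4; add 4.

{1, 4}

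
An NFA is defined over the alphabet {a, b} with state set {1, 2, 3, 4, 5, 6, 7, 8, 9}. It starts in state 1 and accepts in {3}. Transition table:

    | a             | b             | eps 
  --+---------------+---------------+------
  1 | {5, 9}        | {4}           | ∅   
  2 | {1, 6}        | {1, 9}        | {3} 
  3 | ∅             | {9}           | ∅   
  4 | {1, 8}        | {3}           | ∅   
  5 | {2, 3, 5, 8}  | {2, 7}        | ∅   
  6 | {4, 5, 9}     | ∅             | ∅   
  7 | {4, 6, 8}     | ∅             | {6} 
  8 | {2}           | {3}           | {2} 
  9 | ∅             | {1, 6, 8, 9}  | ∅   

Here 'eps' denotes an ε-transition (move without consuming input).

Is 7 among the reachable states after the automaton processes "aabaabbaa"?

No

Start in {1}.
Read 'a': {1} → {5, 9}.
Read 'a': {5, 9} → {2, 3, 5, 8}.
Read 'b': {2, 3, 5, 8} → {1, 2, 3, 6, 7, 9}.
Read 'a': {1, 2, 3, 6, 7, 9} → {1, 2, 3, 4, 5, 6, 8, 9}.
Read 'a': {1, 2, 3, 4, 5, 6, 8, 9} → {1, 2, 3, 4, 5, 6, 8, 9}.
Read 'b': {1, 2, 3, 4, 5, 6, 8, 9} → {1, 2, 3, 4, 6, 7, 8, 9}.
Read 'b': {1, 2, 3, 4, 6, 7, 8, 9} → {1, 2, 3, 4, 6, 8, 9}.
Read 'a': {1, 2, 3, 4, 6, 8, 9} → {1, 2, 3, 4, 5, 6, 8, 9}.
Read 'a': {1, 2, 3, 4, 5, 6, 8, 9} → {1, 2, 3, 4, 5, 6, 8, 9}.
State 7 is not in {1, 2, 3, 4, 5, 6, 8, 9}.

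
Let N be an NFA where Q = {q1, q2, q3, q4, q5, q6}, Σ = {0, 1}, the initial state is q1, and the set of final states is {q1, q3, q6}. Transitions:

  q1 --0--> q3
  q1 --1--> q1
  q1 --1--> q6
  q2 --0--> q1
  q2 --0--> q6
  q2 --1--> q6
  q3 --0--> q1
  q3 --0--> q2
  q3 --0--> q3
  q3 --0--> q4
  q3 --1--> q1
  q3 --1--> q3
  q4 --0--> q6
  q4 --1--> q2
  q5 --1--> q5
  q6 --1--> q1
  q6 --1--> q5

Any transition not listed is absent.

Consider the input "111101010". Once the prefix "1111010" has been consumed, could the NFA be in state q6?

No

Start in {q1}.
Read '1': q1→{q1, q6}; now {q1, q6}.
Read '1': q1→{q1, q6}, q6→{q1, q5}; now {q1, q5, q6}.
Read '1': q1→{q1, q6}, q5→{q5}, q6→{q1, q5}; now {q1, q5, q6}.
Read '1': q1→{q1, q6}, q5→{q5}, q6→{q1, q5}; now {q1, q5, q6}.
Read '0': q1→{q3}, q5→∅, q6→∅; now {q3}.
Read '1': q3→{q1, q3}; now {q1, q3}.
Read '0': q1→{q3}, q3→{q1, q2, q3, q4}; now {q1, q2, q3, q4}.
State q6 is not in {q1, q2, q3, q4}.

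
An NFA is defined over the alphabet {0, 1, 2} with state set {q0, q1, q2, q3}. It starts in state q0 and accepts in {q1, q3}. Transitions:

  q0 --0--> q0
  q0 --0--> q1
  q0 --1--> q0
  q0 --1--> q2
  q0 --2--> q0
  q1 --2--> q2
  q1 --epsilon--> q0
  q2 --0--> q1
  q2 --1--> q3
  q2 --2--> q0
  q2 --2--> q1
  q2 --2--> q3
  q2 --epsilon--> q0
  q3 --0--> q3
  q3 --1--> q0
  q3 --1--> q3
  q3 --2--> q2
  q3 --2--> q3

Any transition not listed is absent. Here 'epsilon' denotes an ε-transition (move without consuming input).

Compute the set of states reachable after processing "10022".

Start in {q0}.
Read '1': {q0} → {q0, q2}.
Read '0': {q0, q2} → {q0, q1}.
Read '0': {q0, q1} → {q0, q1}.
Read '2': {q0, q1} → {q0, q2}.
Read '2': {q0, q2} → {q0, q1, q3}.

{q0, q1, q3}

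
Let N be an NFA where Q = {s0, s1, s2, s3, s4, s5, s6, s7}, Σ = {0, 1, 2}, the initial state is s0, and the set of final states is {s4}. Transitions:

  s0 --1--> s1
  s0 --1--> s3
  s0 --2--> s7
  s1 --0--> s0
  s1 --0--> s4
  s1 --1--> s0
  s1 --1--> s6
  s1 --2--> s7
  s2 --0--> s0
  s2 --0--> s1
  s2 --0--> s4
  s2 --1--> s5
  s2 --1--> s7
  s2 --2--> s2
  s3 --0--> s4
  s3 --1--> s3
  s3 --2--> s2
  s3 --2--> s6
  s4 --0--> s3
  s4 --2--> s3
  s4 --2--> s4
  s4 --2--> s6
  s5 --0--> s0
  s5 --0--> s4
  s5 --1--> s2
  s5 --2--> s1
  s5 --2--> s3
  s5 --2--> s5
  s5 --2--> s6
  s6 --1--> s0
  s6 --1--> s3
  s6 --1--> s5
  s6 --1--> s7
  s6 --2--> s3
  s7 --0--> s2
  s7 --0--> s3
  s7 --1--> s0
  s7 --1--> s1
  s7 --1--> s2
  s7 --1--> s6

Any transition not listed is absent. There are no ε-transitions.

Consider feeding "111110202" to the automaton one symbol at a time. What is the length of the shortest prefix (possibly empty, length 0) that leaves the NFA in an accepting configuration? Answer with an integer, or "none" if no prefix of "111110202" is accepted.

6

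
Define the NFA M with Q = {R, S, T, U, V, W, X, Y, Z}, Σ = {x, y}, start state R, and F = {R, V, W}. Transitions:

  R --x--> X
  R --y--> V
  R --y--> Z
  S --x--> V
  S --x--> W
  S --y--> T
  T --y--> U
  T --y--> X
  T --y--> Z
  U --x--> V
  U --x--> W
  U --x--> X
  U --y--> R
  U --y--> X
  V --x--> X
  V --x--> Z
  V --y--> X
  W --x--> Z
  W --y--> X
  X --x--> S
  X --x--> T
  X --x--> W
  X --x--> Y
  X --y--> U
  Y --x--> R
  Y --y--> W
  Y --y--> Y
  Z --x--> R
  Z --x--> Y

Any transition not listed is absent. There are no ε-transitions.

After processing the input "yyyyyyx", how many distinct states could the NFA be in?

Start in {R}.
Read 'y': R→{V, Z}; now {V, Z}.
Read 'y': V→{X}, Z→∅; now {X}.
Read 'y': X→{U}; now {U}.
Read 'y': U→{R, X}; now {R, X}.
Read 'y': R→{V, Z}, X→{U}; now {U, V, Z}.
Read 'y': U→{R, X}, V→{X}, Z→∅; now {R, X}.
Read 'x': R→{X}, X→{S, T, W, Y}; now {S, T, W, X, Y}.
That set has 5 states.

5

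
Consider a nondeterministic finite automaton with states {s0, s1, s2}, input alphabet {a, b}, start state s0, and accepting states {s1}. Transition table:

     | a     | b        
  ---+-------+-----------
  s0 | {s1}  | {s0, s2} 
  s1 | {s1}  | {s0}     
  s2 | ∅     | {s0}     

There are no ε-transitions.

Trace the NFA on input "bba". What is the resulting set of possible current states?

Start in {s0}.
Read 'b': {s0} → {s0, s2}.
Read 'b': {s0, s2} → {s0, s2}.
Read 'a': {s0, s2} → {s1}.

{s1}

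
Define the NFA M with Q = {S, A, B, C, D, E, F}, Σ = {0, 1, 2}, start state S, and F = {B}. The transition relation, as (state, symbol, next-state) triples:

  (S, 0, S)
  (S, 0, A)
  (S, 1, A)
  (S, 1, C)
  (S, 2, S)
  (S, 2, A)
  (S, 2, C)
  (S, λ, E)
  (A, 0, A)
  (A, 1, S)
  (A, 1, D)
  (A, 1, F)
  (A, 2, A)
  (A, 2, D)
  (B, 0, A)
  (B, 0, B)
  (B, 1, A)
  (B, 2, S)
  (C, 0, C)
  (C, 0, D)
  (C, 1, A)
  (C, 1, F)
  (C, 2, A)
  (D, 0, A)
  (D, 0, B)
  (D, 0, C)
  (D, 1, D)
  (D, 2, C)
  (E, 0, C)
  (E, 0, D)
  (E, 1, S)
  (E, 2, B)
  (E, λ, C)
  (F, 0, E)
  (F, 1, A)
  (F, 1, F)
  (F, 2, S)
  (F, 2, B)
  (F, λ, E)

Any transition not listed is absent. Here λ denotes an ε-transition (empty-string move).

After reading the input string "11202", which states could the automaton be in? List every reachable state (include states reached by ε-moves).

Start: ε-closure({S}) = {S, C, E}.
Read '1': S→{A, C}, C→{A, F}, E→{S}; union {S, A, C, F}; ε-closure = {S, A, C, E, F}.
Read '1': S→{A, C}, A→{S, D, F}, C→{A, F}, E→{S}, F→{A, F}; union {S, A, C, D, F}; ε-closure = {S, A, C, D, E, F}.
Read '2': S→{S, A, C}, A→{A, D}, C→{A}, D→{C}, E→{B}, F→{S, B}; union {S, A, B, C, D}; ε-closure = {S, A, B, C, D, E}.
Read '0': S→{S, A}, A→{A}, B→{A, B}, C→{C, D}, D→{A, B, C}, E→{C, D}; union {S, A, B, C, D}; ε-closure = {S, A, B, C, D, E}.
Read '2': S→{S, A, C}, A→{A, D}, B→{S}, C→{A}, D→{C}, E→{B}; union {S, A, B, C, D}; ε-closure = {S, A, B, C, D, E}.

{S, A, B, C, D, E}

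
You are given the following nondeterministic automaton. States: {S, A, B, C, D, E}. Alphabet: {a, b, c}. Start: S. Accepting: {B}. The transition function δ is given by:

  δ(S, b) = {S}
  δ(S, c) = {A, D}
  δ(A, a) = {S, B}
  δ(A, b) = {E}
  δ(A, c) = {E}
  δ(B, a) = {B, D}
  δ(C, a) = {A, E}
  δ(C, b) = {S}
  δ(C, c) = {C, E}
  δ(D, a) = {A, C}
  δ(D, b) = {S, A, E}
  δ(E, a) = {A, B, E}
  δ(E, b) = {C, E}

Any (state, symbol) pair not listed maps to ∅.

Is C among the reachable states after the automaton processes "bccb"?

Yes

Start in {S}.
Read 'b': S→{S}; now {S}.
Read 'c': S→{A, D}; now {A, D}.
Read 'c': A→{E}, D→∅; now {E}.
Read 'b': E→{C, E}; now {C, E}.
State C is in {C, E}.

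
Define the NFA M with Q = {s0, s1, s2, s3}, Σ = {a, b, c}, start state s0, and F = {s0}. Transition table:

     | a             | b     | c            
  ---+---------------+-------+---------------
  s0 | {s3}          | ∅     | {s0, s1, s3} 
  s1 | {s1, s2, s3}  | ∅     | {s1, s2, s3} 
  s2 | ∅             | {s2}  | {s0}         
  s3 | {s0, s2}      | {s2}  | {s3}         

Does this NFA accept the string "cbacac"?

No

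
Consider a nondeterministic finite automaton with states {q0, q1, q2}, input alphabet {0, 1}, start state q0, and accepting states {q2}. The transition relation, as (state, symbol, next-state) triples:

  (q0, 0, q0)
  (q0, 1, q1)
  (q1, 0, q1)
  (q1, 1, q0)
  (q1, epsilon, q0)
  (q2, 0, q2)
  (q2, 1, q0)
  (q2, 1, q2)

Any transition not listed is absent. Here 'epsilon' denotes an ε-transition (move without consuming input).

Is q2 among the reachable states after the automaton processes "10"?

No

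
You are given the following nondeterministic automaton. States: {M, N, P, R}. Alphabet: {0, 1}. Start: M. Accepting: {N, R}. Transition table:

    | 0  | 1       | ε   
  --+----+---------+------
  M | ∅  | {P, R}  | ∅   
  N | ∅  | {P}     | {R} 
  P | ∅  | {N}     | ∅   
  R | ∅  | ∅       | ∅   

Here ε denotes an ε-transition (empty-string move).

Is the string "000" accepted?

Start in {M}.
Read '0': {M} → ∅.
The set is empty and remains empty for the remaining 2 symbols.
The final set ∅ contains no accepting state.

No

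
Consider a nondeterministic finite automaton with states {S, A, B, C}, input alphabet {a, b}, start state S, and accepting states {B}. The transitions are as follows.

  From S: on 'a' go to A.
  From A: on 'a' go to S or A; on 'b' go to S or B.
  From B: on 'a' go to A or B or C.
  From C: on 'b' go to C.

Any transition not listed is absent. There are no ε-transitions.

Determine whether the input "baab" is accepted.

Start in {S}.
Read 'b': S→∅; now ∅.
The set is empty and remains empty for the remaining 3 symbols.
The final set ∅ contains no accepting state.

No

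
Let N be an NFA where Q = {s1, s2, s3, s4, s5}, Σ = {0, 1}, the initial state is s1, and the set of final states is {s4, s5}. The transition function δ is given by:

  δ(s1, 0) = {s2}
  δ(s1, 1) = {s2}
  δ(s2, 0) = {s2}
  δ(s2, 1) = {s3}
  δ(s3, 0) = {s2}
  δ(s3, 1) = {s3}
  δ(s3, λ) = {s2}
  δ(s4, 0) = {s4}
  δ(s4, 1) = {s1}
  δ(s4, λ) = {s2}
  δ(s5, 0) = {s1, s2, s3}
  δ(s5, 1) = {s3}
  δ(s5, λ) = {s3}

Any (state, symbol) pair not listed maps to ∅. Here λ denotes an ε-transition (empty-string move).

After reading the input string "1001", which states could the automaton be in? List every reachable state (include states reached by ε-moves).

Start in {s1}.
Read '1': s1→{s2}; now {s2}.
Read '0': s2→{s2}; now {s2}.
Read '0': s2→{s2}; now {s2}.
Read '1': s2→{s3}; union {s3}; ε-closure = {s2, s3}.

{s2, s3}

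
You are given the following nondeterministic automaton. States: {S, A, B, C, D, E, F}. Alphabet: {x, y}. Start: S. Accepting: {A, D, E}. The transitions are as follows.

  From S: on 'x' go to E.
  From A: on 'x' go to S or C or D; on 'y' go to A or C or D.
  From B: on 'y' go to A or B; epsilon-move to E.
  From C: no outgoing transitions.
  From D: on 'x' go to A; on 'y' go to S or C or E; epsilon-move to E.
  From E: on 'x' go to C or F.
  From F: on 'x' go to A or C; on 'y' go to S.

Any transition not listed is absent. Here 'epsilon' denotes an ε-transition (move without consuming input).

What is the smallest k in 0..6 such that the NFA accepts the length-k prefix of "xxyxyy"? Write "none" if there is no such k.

Start in {S}.
Read 'x': {S} → {E}.
None of the earlier sets intersect F, but {E} does.

1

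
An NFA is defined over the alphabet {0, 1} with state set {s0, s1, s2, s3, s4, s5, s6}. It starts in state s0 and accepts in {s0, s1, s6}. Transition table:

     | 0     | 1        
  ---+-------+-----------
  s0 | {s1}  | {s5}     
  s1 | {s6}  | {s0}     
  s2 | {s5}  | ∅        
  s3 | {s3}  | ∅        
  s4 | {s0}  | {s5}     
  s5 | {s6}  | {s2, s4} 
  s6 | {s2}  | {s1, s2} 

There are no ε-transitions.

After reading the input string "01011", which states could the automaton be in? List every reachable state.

Start in {s0}.
Read '0': {s0} → {s1}.
Read '1': {s1} → {s0}.
Read '0': {s0} → {s1}.
Read '1': {s1} → {s0}.
Read '1': {s0} → {s5}.

{s5}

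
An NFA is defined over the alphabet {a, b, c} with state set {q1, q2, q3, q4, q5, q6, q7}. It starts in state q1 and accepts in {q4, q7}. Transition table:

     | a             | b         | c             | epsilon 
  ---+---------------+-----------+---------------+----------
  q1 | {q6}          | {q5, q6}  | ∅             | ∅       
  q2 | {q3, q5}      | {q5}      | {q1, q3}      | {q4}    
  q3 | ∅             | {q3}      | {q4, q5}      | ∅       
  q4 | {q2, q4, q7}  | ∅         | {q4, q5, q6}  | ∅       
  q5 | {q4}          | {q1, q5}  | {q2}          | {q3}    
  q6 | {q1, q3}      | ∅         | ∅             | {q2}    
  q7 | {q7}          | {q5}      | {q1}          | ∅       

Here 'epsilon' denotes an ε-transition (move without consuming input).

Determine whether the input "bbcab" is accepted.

No

Start in {q1}.
Read 'b': q1→{q5, q6}; union {q5, q6}; ε-closure = {q2, q3, q4, q5, q6}.
Read 'b': q2→{q5}, q3→{q3}, q4→∅, q5→{q1, q5}, q6→∅; now {q1, q3, q5}.
Read 'c': q1→∅, q3→{q4, q5}, q5→{q2}; union {q2, q4, q5}; ε-closure = {q2, q3, q4, q5}.
Read 'a': q2→{q3, q5}, q3→∅, q4→{q2, q4, q7}, q5→{q4}; now {q2, q3, q4, q5, q7}.
Read 'b': q2→{q5}, q3→{q3}, q4→∅, q5→{q1, q5}, q7→{q5}; now {q1, q3, q5}.
The final set {q1, q3, q5} contains no accepting state.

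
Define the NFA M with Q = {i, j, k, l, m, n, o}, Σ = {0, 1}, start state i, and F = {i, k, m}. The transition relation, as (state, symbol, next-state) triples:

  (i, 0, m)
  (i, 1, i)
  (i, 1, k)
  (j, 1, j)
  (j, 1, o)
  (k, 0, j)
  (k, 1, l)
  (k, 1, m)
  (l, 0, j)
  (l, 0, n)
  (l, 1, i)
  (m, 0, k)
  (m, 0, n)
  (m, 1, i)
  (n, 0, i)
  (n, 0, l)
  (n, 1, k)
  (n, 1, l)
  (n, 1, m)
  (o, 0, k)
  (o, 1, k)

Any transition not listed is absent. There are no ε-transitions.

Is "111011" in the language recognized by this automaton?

Start in {i}.
Read '1': {i} → {i, k}.
Read '1': {i, k} → {i, k, l, m}.
Read '1': {i, k, l, m} → {i, k, l, m}.
Read '0': {i, k, l, m} → {j, k, m, n}.
Read '1': {j, k, m, n} → {i, j, k, l, m, o}.
Read '1': {i, j, k, l, m, o} → {i, j, k, l, m, o}.
The final set {i, j, k, l, m, o} contains the accepting states i, k, m.

Yes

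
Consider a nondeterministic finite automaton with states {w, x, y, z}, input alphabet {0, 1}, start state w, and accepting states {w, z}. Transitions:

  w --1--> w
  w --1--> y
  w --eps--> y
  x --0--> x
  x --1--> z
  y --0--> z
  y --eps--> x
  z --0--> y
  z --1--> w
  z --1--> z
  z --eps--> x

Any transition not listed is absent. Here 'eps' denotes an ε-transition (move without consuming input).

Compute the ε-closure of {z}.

{x, z}

Begin with {z}.
ε-move z → x; add x.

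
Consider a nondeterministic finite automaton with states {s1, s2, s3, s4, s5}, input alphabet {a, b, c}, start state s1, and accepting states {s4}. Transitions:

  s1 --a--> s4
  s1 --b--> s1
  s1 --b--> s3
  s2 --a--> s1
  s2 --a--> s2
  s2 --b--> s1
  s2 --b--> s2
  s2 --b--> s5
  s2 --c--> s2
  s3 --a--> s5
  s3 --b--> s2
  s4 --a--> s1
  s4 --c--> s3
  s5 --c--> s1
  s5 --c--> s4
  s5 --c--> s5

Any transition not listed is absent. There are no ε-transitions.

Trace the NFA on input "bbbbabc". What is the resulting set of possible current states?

{s1, s2, s4, s5}

Start in {s1}.
Read 'b': {s1} → {s1, s3}.
Read 'b': {s1, s3} → {s1, s2, s3}.
Read 'b': {s1, s2, s3} → {s1, s2, s3, s5}.
Read 'b': {s1, s2, s3, s5} → {s1, s2, s3, s5}.
Read 'a': {s1, s2, s3, s5} → {s1, s2, s4, s5}.
Read 'b': {s1, s2, s4, s5} → {s1, s2, s3, s5}.
Read 'c': {s1, s2, s3, s5} → {s1, s2, s4, s5}.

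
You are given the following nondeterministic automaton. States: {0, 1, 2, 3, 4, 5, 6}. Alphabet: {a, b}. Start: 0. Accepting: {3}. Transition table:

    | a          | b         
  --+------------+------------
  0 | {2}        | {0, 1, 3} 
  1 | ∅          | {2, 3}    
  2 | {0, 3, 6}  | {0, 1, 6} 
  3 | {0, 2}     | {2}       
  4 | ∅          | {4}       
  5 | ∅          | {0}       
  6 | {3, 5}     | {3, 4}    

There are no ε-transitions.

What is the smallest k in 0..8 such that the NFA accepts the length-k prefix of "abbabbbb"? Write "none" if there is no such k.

Start in {0}.
Read 'a': 0→{2}; now {2}.
Read 'b': 2→{0, 1, 6}; now {0, 1, 6}.
Read 'b': 0→{0, 1, 3}, 1→{2, 3}, 6→{3, 4}; now {0, 1, 2, 3, 4}.
None of the earlier sets intersect F, but {0, 1, 2, 3, 4} does.

3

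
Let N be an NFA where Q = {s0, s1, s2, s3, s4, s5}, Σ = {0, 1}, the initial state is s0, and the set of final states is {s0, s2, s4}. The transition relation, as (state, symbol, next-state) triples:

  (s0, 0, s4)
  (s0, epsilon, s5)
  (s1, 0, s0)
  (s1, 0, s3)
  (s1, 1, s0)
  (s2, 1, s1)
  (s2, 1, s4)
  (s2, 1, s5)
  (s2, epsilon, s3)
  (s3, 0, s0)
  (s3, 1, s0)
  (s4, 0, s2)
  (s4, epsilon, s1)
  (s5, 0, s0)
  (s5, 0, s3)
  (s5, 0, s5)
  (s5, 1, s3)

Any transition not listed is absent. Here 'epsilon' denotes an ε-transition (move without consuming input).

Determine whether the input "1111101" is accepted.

No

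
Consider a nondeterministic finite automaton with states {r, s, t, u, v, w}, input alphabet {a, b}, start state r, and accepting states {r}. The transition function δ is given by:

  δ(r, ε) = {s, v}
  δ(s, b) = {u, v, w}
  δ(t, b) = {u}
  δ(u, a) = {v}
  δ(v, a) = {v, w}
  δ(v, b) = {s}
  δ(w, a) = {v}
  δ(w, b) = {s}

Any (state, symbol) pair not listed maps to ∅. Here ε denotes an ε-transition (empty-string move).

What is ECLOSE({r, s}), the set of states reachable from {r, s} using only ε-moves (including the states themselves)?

{r, s, v}

Begin with {r, s}.
ε-move r → v; add v.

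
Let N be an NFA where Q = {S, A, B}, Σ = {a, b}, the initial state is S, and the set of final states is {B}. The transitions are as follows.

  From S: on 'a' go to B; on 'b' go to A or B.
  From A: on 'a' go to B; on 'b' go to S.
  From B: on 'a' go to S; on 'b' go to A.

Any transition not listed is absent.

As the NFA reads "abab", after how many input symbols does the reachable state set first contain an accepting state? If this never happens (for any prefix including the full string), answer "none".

1

Start in {S}.
Read 'a': {S} → {B}.
None of the earlier sets intersect F, but {B} does.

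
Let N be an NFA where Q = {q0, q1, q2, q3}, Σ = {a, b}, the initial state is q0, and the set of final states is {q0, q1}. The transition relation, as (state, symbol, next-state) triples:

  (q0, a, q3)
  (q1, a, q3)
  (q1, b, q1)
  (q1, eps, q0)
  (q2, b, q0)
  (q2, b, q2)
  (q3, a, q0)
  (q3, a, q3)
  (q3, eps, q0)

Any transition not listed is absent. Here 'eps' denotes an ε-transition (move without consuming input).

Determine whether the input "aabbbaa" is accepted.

No

Start in {q0}.
Read 'a': q0→{q3}; union {q3}; ε-closure = {q0, q3}.
Read 'a': q0→{q3}, q3→{q0, q3}; now {q0, q3}.
Read 'b': q0→∅, q3→∅; now ∅.
The set is empty and remains empty for the remaining 4 symbols.
The final set ∅ contains no accepting state.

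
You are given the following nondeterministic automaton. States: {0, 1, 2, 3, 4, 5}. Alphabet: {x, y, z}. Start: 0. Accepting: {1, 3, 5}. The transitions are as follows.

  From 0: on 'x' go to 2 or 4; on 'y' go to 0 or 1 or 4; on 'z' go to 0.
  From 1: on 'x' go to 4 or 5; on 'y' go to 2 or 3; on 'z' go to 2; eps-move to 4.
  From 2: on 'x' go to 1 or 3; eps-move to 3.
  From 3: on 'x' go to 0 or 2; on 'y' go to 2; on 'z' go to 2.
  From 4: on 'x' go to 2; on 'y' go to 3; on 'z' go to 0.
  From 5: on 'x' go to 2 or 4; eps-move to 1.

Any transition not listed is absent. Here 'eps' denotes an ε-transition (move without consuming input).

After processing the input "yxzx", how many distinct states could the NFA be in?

5

Start in {0}.
Read 'y': 0→{0, 1, 4}; now {0, 1, 4}.
Read 'x': 0→{2, 4}, 1→{4, 5}, 4→{2}; union {2, 4, 5}; ε-closure = {1, 2, 3, 4, 5}.
Read 'z': 1→{2}, 2→∅, 3→{2}, 4→{0}, 5→∅; union {0, 2}; ε-closure = {0, 2, 3}.
Read 'x': 0→{2, 4}, 2→{1, 3}, 3→{0, 2}; now {0, 1, 2, 3, 4}.
That set has 5 states.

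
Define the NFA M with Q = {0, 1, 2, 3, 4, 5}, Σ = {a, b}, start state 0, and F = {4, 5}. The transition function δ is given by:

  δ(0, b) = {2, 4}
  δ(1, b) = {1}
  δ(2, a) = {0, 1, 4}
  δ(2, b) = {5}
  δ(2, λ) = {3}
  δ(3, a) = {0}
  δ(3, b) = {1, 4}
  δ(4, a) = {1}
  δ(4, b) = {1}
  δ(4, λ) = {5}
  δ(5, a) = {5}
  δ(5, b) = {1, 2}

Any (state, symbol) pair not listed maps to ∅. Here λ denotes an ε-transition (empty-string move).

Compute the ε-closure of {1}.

{1}

Begin with {1}.
No ε-moves leave this set, so the closure equals the set itself.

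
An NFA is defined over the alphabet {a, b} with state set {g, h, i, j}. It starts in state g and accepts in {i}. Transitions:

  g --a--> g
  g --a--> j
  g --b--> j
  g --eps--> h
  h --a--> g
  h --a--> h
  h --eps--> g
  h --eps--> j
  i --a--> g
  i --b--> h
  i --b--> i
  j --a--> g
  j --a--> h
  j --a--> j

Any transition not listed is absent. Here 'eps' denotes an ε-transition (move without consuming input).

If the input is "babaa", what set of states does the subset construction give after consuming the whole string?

{g, h, j}

Start: ε-closure({g}) = {g, h, j}.
Read 'b': {g, h, j} → {j}.
Read 'a': {j} → {g, h, j}.
Read 'b': {g, h, j} → {j}.
Read 'a': {j} → {g, h, j}.
Read 'a': {g, h, j} → {g, h, j}.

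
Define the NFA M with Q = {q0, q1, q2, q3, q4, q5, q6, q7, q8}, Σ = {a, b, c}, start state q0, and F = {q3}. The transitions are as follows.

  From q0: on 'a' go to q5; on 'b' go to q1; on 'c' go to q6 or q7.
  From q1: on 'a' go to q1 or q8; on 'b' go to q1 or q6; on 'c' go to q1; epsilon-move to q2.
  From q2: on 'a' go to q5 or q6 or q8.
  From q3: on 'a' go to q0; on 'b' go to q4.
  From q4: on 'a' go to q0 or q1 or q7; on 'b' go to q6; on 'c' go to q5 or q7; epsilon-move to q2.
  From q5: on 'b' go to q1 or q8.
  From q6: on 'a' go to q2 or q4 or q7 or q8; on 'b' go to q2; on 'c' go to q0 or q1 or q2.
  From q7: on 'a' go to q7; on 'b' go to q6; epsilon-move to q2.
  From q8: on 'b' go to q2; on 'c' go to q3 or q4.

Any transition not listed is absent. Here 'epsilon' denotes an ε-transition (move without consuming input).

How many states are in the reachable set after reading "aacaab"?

Start in {q0}.
Read 'a': q0→{q5}; now {q5}.
Read 'a': q5→∅; now ∅.
The set is empty and remains empty for the remaining 4 symbols.
That set has 0 states.

0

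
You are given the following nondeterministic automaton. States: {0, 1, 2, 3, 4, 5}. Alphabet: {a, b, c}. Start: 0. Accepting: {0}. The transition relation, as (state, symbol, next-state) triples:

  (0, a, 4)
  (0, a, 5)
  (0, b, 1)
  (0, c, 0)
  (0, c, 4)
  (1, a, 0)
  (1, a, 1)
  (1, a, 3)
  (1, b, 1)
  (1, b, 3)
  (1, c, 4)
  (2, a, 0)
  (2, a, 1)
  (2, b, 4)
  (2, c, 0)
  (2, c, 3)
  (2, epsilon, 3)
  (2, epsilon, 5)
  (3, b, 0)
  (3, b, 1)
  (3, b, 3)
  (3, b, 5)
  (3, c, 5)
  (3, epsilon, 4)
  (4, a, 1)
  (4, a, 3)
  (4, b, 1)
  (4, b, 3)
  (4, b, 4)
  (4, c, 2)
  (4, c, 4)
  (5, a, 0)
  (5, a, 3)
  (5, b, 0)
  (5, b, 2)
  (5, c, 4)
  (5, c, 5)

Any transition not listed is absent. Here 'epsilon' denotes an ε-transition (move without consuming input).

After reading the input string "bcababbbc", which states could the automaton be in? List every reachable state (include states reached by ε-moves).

Start in {0}.
Read 'b': 0→{1}; now {1}.
Read 'c': 1→{4}; now {4}.
Read 'a': 4→{1, 3}; union {1, 3}; ε-closure = {1, 3, 4}.
Read 'b': 1→{1, 3}, 3→{0, 1, 3, 5}, 4→{1, 3, 4}; now {0, 1, 3, 4, 5}.
Read 'a': 0→{4, 5}, 1→{0, 1, 3}, 3→∅, 4→{1, 3}, 5→{0, 3}; now {0, 1, 3, 4, 5}.
Read 'b': 0→{1}, 1→{1, 3}, 3→{0, 1, 3, 5}, 4→{1, 3, 4}, 5→{0, 2}; now {0, 1, 2, 3, 4, 5}.
Read 'b': 0→{1}, 1→{1, 3}, 2→{4}, 3→{0, 1, 3, 5}, 4→{1, 3, 4}, 5→{0, 2}; now {0, 1, 2, 3, 4, 5}.
Read 'b': 0→{1}, 1→{1, 3}, 2→{4}, 3→{0, 1, 3, 5}, 4→{1, 3, 4}, 5→{0, 2}; now {0, 1, 2, 3, 4, 5}.
Read 'c': 0→{0, 4}, 1→{4}, 2→{0, 3}, 3→{5}, 4→{2, 4}, 5→{4, 5}; now {0, 2, 3, 4, 5}.

{0, 2, 3, 4, 5}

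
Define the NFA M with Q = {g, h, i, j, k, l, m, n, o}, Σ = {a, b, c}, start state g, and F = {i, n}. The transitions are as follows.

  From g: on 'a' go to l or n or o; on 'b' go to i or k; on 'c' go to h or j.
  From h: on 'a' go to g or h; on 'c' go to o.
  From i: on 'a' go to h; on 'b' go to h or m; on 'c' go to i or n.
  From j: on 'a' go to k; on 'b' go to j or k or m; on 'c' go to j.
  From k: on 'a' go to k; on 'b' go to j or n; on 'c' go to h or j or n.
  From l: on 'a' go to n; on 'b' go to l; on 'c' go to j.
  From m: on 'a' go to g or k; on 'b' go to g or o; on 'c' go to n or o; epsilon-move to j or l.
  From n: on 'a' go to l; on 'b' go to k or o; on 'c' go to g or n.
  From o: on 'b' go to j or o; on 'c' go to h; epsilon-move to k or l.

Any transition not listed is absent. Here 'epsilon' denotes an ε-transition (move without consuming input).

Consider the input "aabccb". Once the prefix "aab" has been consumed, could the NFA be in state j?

Yes

Start in {g}.
Read 'a': g→{l, n, o}; union {l, n, o}; ε-closure = {k, l, n, o}.
Read 'a': k→{k}, l→{n}, n→{l}, o→∅; now {k, l, n}.
Read 'b': k→{j, n}, l→{l}, n→{k, o}; now {j, k, l, n, o}.
State j is in {j, k, l, n, o}.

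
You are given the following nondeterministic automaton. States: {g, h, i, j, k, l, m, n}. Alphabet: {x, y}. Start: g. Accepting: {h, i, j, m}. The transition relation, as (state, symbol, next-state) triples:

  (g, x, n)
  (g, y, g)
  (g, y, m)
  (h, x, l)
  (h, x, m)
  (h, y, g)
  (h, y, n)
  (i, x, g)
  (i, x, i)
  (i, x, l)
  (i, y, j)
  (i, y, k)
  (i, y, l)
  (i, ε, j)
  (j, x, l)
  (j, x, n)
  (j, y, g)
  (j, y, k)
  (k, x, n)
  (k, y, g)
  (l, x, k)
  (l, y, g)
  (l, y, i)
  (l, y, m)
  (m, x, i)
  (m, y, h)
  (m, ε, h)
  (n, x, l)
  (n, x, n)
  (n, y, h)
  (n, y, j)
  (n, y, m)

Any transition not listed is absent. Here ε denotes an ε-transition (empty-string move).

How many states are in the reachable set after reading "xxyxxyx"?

8

Start in {g}.
Read 'x': {g} → {n}.
Read 'x': {n} → {l, n}.
Read 'y': {l, n} → {g, h, i, j, m}.
Read 'x': {g, h, i, j, m} → {g, h, i, j, l, m, n}.
Read 'x': {g, h, i, j, l, m, n} → {g, h, i, j, k, l, m, n}.
Read 'y': {g, h, i, j, k, l, m, n} → {g, h, i, j, k, l, m, n}.
Read 'x': {g, h, i, j, k, l, m, n} → {g, h, i, j, k, l, m, n}.
That set has 8 states.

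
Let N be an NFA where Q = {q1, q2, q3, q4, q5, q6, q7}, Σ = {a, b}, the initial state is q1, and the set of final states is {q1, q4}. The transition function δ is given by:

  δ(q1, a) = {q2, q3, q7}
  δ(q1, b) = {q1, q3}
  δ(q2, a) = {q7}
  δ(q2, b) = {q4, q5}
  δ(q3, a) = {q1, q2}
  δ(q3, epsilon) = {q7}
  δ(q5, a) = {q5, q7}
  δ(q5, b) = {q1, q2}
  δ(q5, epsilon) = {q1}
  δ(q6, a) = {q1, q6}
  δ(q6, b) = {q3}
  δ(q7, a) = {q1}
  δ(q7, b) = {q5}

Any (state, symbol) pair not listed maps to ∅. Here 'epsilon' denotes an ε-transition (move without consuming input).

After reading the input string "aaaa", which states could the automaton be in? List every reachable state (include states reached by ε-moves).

{q1, q2, q3, q7}

Start in {q1}.
Read 'a': {q1} → {q2, q3, q7}.
Read 'a': {q2, q3, q7} → {q1, q2, q7}.
Read 'a': {q1, q2, q7} → {q1, q2, q3, q7}.
Read 'a': {q1, q2, q3, q7} → {q1, q2, q3, q7}.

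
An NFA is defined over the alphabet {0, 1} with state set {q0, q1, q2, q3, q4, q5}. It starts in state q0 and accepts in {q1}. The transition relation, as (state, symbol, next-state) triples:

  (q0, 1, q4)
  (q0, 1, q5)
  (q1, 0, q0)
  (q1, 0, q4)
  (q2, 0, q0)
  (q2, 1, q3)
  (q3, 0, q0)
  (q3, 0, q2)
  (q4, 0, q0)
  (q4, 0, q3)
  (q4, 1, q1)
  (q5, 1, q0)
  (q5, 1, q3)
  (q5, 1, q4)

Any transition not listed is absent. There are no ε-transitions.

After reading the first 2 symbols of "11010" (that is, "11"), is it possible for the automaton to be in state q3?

Yes

Start in {q0}.
Read '1': q0→{q4, q5}; now {q4, q5}.
Read '1': q4→{q1}, q5→{q0, q3, q4}; now {q0, q1, q3, q4}.
State q3 is in {q0, q1, q3, q4}.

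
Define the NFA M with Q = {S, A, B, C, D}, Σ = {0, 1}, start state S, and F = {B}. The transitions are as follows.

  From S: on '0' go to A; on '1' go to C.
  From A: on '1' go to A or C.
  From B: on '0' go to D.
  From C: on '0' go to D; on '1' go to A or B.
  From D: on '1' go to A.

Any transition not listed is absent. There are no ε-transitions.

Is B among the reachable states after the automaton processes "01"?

No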